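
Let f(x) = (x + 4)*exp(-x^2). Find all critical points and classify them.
f'(x) = (-2*x*(x + 4) + 1)*exp(-x^2)

Solve f'(x) = 0:
  f'(x) = (-2*x^2 - 8*x + 1)·exp(-x^2) and exp(-x^2) > 0 for every x, so f'(x) = 0 ⇔ -2*x^2 - 8*x + 1 = 0.
  2*x^2 + 8*x - 1 = 0 has no rational roots; quadratic formula: x = (-8 ± √72)/4.
  ⇒ x = -3*sqrt(2)/2 - 2 ≈ -4.1213, -2 + 3*sqrt(2)/2 ≈ 0.1213

f''(x) = 2*(2*x^2*(x + 4) - 3*x - 4)*exp(-x^2)
Second-derivative test at each critical point:
  f''(-4.1213) = 3.565e-07 > 0 → local minimum
  f''(0.1213) = -8.3613 < 0 → local maximum

Critical points: x = -3*sqrt(2)/2 - 2 ≈ -4.1213 (local minimum); x = -2 + 3*sqrt(2)/2 ≈ 0.1213 (local maximum)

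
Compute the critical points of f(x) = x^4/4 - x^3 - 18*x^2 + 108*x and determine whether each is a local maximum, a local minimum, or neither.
f'(x) = x^3 - 3*x^2 - 36*x + 108

Solve f'(x) = 0:
  Factor: x^3 - 3*x^2 - 36*x + 108 = (x - 6)*(x - 3)*(x + 6) = 0.
  ⇒ x = -6, 3, 6

f''(x) = 3*x^2 - 6*x - 36
Second-derivative test at each critical point:
  f''(-6) = 108 > 0 → local minimum
  f''(3) = -27 < 0 → local maximum
  f''(6) = 36 > 0 → local minimum

Critical points: x = -6 (local minimum); x = 3 (local maximum); x = 6 (local minimum)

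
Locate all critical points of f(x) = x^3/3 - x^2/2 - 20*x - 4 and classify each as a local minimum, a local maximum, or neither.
f'(x) = x^2 - x - 20

Solve f'(x) = 0:
  Factor: x^2 - x - 20 = (x - 5)*(x + 4) = 0.
  ⇒ x = -4, 5

f''(x) = 2*x - 1
Second-derivative test at each critical point:
  f''(-4) = -9 < 0 → local maximum
  f''(5) = 9 > 0 → local minimum

Critical points: x = -4 (local maximum); x = 5 (local minimum)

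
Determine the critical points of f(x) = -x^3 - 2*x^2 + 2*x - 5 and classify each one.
f'(x) = -3*x^2 - 4*x + 2

Solve f'(x) = 0:
  3*x^2 + 4*x - 2 = 0 has no rational roots; quadratic formula: x = (-4 ± √40)/6.
  ⇒ x = -sqrt(10)/3 - 2/3 ≈ -1.7208, -2/3 + sqrt(10)/3 ≈ 0.3874

f''(x) = -6*x - 4
Second-derivative test at each critical point:
  f''(-1.7208) = 6.3246 > 0 → local minimum
  f''(0.3874) = -6.3246 < 0 → local maximum

Critical points: x = -sqrt(10)/3 - 2/3 ≈ -1.7208 (local minimum); x = -2/3 + sqrt(10)/3 ≈ 0.3874 (local maximum)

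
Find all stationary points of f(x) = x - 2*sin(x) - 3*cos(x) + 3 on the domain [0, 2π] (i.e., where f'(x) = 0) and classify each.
f'(x) = 3*sin(x) - 2*cos(x) + 1

Solve f'(x) = 0 on [0, 2π]:
  f'(x) = 0 ⇔ 3*sin(x) - 2*cos(x) = -1. Write the left side as R·cos(x + φ) with R = √((-2)² + (-3)²) = sqrt(13), cos φ = -2*sqrt(13)/13, sin φ = -3*sqrt(13)/13; then cos(x + φ) = -sqrt(13)/13. Solve for x and keep the solutions lying in [0, 2π].
  ⇒ x = atan((-3 + 4*sqrt(3))/(2 + 6*sqrt(3))) ≈ 0.3070, atan((-4*sqrt(3) - 3)/(2 - 6*sqrt(3))) + pi ≈ 4.0106

f''(x) = 2*sin(x) + 3*cos(x)
Second-derivative test at each critical point:
  f''(0.3070) = 3.4641 > 0 → local minimum
  f''(4.0106) = -3.4641 < 0 → local maximum

Critical points: x = atan((-3 + 4*sqrt(3))/(2 + 6*sqrt(3))) ≈ 0.3070 (local minimum); x = atan((-4*sqrt(3) - 3)/(2 - 6*sqrt(3))) + pi ≈ 4.0106 (local maximum)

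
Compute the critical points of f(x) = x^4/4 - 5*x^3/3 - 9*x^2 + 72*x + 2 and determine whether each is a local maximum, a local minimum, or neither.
f'(x) = x^3 - 5*x^2 - 18*x + 72

Solve f'(x) = 0:
  Factor: x^3 - 5*x^2 - 18*x + 72 = (x - 6)*(x - 3)*(x + 4) = 0.
  ⇒ x = -4, 3, 6

f''(x) = 3*x^2 - 10*x - 18
Second-derivative test at each critical point:
  f''(-4) = 70 > 0 → local minimum
  f''(3) = -21 < 0 → local maximum
  f''(6) = 30 > 0 → local minimum

Critical points: x = -4 (local minimum); x = 3 (local maximum); x = 6 (local minimum)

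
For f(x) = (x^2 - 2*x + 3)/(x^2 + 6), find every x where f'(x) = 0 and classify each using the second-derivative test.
f'(x) = 2*(x^2 + 3*x - 6)/(x^4 + 12*x^2 + 36)

Solve f'(x) = 0:
  f'(x) = 2*(x^2 + 3*x - 6)/(x^2 + 6)^2; the denominator is positive wherever f is defined, so f'(x) = 0 ⇔ 2*x^2 + 6*x - 12 = 0.
  Factor: 2*x^2 + 6*x - 12 = 2*(x^2 + 3*x - 6); x^2 + 3*x - 6 = 0 has no rational roots; quadratic formula: x = (-3 ± √33)/2.
  ⇒ x = -sqrt(33)/2 - 3/2 ≈ -4.3723, -3/2 + sqrt(33)/2 ≈ 1.3723

f''(x) = 2*(-2*x^3 - 9*x^2 + 36*x + 18)/(x^6 + 18*x^4 + 108*x^2 + 216)
Second-derivative test at each critical point:
  f''(-4.3723) = -0.0182 < 0 → local maximum
  f''(1.3723) = 0.1849 > 0 → local minimum

Critical points: x = -sqrt(33)/2 - 3/2 ≈ -4.3723 (local maximum); x = -3/2 + sqrt(33)/2 ≈ 1.3723 (local minimum)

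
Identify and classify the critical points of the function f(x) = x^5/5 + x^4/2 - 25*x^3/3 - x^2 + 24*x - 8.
f'(x) = x^4 + 2*x^3 - 25*x^2 - 2*x + 24

Solve f'(x) = 0:
  Factor: x^4 + 2*x^3 - 25*x^2 - 2*x + 24 = (x - 4)*(x - 1)*(x + 1)*(x + 6) = 0.
  ⇒ x = -6, -1, 1, 4

f''(x) = 4*x^3 + 6*x^2 - 50*x - 2
Second-derivative test at each critical point:
  f''(-6) = -350 < 0 → local maximum
  f''(-1) = 50 > 0 → local minimum
  f''(1) = -42 < 0 → local maximum
  f''(4) = 150 > 0 → local minimum

Critical points: x = -6 (local maximum); x = -1 (local minimum); x = 1 (local maximum); x = 4 (local minimum)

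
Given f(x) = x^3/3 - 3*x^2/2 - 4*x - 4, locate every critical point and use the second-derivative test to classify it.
f'(x) = x^2 - 3*x - 4

Solve f'(x) = 0:
  Factor: x^2 - 3*x - 4 = (x - 4)*(x + 1) = 0.
  ⇒ x = -1, 4

f''(x) = 2*x - 3
Second-derivative test at each critical point:
  f''(-1) = -5 < 0 → local maximum
  f''(4) = 5 > 0 → local minimum

Critical points: x = -1 (local maximum); x = 4 (local minimum)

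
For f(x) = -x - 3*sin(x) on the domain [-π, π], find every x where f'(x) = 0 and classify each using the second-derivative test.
f'(x) = -3*cos(x) - 1

Solve f'(x) = 0 on [-π, π]:
  f'(x) = 0 ⇔ cos(x) = -1/3, i.e. x = ±arccos(-1/3) + 2nπ; keep the solutions lying in [-π, π].
  ⇒ x = -acos(-1/3) ≈ -1.9106, acos(-1/3) ≈ 1.9106

f''(x) = 3*sin(x)
Second-derivative test at each critical point:
  f''(-1.9106) = -2.8284 < 0 → local maximum
  f''(1.9106) = 2.8284 > 0 → local minimum

Critical points: x = -acos(-1/3) ≈ -1.9106 (local maximum); x = acos(-1/3) ≈ 1.9106 (local minimum)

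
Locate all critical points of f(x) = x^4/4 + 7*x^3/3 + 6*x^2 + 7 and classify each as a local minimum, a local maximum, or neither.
f'(x) = x*(x^2 + 7*x + 12)

Solve f'(x) = 0:
  Factor: x^3 + 7*x^2 + 12*x = x*(x + 3)*(x + 4) = 0.
  ⇒ x = -4, -3, 0

f''(x) = 3*x^2 + 14*x + 12
Second-derivative test at each critical point:
  f''(-4) = 4 > 0 → local minimum
  f''(-3) = -3 < 0 → local maximum
  f''(0) = 12 > 0 → local minimum

Critical points: x = -4 (local minimum); x = -3 (local maximum); x = 0 (local minimum)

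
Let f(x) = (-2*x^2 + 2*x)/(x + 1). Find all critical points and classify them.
f'(x) = 2*(-x^2 - 2*x + 1)/(x^2 + 2*x + 1)

Solve f'(x) = 0:
  f'(x) = -2*(x^2 + 2*x - 1)/(x + 1)^2; the denominator is positive wherever f is defined, so f'(x) = 0 ⇔ -2*x^2 - 4*x + 2 = 0.
  Factor: -2*x^2 - 4*x + 2 = -2*(x^2 + 2*x - 1); x^2 + 2*x - 1 = 0 has no rational roots; quadratic formula: x = (-2 ± √8)/2.
  ⇒ x = -sqrt(2) - 1 ≈ -2.4142, -1 + sqrt(2) ≈ 0.4142

f''(x) = -8/(x^3 + 3*x^2 + 3*x + 1)
Second-derivative test at each critical point:
  f''(-2.4142) = 2.8284 > 0 → local minimum
  f''(0.4142) = -2.8284 < 0 → local maximum

Critical points: x = -sqrt(2) - 1 ≈ -2.4142 (local minimum); x = -1 + sqrt(2) ≈ 0.4142 (local maximum)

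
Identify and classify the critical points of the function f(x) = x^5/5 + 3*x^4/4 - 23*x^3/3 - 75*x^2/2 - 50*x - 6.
f'(x) = x^4 + 3*x^3 - 23*x^2 - 75*x - 50

Solve f'(x) = 0:
  Factor: x^4 + 3*x^3 - 23*x^2 - 75*x - 50 = (x - 5)*(x + 1)*(x + 2)*(x + 5) = 0.
  ⇒ x = -5, -2, -1, 5

f''(x) = 4*x^3 + 9*x^2 - 46*x - 75
Second-derivative test at each critical point:
  f''(-5) = -120 < 0 → local maximum
  f''(-2) = 21 > 0 → local minimum
  f''(-1) = -24 < 0 → local maximum
  f''(5) = 420 > 0 → local minimum

Critical points: x = -5 (local maximum); x = -2 (local minimum); x = -1 (local maximum); x = 5 (local minimum)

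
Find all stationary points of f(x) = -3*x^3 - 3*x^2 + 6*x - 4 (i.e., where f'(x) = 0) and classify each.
f'(x) = -9*x^2 - 6*x + 6

Solve f'(x) = 0:
  Factor: -9*x^2 - 6*x + 6 = -3*(3*x^2 + 2*x - 2); 3*x^2 + 2*x - 2 = 0 has no rational roots; quadratic formula: x = (-2 ± √28)/6.
  ⇒ x = -sqrt(7)/3 - 1/3 ≈ -1.2153, -1/3 + sqrt(7)/3 ≈ 0.5486

f''(x) = -18*x - 6
Second-derivative test at each critical point:
  f''(-1.2153) = 15.8745 > 0 → local minimum
  f''(0.5486) = -15.8745 < 0 → local maximum

Critical points: x = -sqrt(7)/3 - 1/3 ≈ -1.2153 (local minimum); x = -1/3 + sqrt(7)/3 ≈ 0.5486 (local maximum)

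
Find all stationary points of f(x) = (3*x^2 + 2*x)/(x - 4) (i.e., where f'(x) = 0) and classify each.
f'(x) = (3*x^2 - 24*x - 8)/(x^2 - 8*x + 16)

Solve f'(x) = 0:
  f'(x) = (3*x^2 - 24*x - 8)/(x - 4)^2; the denominator is positive wherever f is defined, so f'(x) = 0 ⇔ 3*x^2 - 24*x - 8 = 0.
  3*x^2 - 24*x - 8 = 0 has no rational roots; quadratic formula: x = (24 ± √672)/6.
  ⇒ x = 4 - 2*sqrt(42)/3 ≈ -0.3205, 4 + 2*sqrt(42)/3 ≈ 8.3205

f''(x) = 112/(x^3 - 12*x^2 + 48*x - 64)
Second-derivative test at each critical point:
  f''(-0.3205) = -1.3887 < 0 → local maximum
  f''(8.3205) = 1.3887 > 0 → local minimum

Critical points: x = 4 - 2*sqrt(42)/3 ≈ -0.3205 (local maximum); x = 4 + 2*sqrt(42)/3 ≈ 8.3205 (local minimum)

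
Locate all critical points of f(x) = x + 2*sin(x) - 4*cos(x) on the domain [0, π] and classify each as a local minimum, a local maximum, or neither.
f'(x) = 4*sin(x) + 2*cos(x) + 1

Solve f'(x) = 0 on [0, π]:
  f'(x) = 0 ⇔ 4*sin(x) + 2*cos(x) = -1. Write the left side as R·cos(x + φ) with R = √(2² + (-4)²) = 2*sqrt(5), cos φ = sqrt(5)/5, sin φ = -2*sqrt(5)/5; then cos(x + φ) = -sqrt(5)/10. Solve for x and keep the solutions lying in [0, π].
  ⇒ x = atan((-2 + sqrt(19))/(-2*sqrt(19) - 1)) + pi ≈ 2.9035

f''(x) = -2*sin(x) + 4*cos(x)
Second-derivative test at each critical point:
  f''(2.9035) = -4.3589 < 0 → local maximum

Critical points: x = atan((-2 + sqrt(19))/(-2*sqrt(19) - 1)) + pi ≈ 2.9035 (local maximum)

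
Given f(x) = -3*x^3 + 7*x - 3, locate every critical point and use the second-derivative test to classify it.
f'(x) = 7 - 9*x^2

Solve f'(x) = 0:
  9*x^2 - 7 = 0 has no rational roots; quadratic formula: x = (0 ± √252)/18.
  ⇒ x = -sqrt(7)/3 ≈ -0.8819, sqrt(7)/3 ≈ 0.8819

f''(x) = -18*x
Second-derivative test at each critical point:
  f''(-0.8819) = 15.8745 > 0 → local minimum
  f''(0.8819) = -15.8745 < 0 → local maximum

Critical points: x = -sqrt(7)/3 ≈ -0.8819 (local minimum); x = sqrt(7)/3 ≈ 0.8819 (local maximum)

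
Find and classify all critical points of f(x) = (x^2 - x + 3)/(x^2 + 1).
f'(x) = (x^2 - 4*x - 1)/(x^4 + 2*x^2 + 1)

Solve f'(x) = 0:
  f'(x) = (x^2 - 4*x - 1)/(x^2 + 1)^2; the denominator is positive wherever f is defined, so f'(x) = 0 ⇔ x^2 - 4*x - 1 = 0.
  x^2 - 4*x - 1 = 0 has no rational roots; quadratic formula: x = (4 ± √20)/2.
  ⇒ x = 2 - sqrt(5) ≈ -0.2361, 2 + sqrt(5) ≈ 4.2361

f''(x) = 2*(-x^3 + 6*x^2 + 3*x - 2)/(x^6 + 3*x^4 + 3*x^2 + 1)
Second-derivative test at each critical point:
  f''(-0.2361) = -4.0125 < 0 → local maximum
  f''(4.2361) = 0.0125 > 0 → local minimum

Critical points: x = 2 - sqrt(5) ≈ -0.2361 (local maximum); x = 2 + sqrt(5) ≈ 4.2361 (local minimum)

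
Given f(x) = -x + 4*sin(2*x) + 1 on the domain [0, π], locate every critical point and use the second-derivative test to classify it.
f'(x) = 8*cos(2*x) - 1

Solve f'(x) = 0 on [0, π]:
  f'(x) = 0 ⇔ cos(2*x) = 1/8, i.e. 2*x = ±arccos(1/8) + 2nπ; keep the solutions lying in [0, π].
  ⇒ x = acos(1/8)/2 ≈ 0.7227, pi - acos(1/8)/2 ≈ 2.4189

f''(x) = -16*sin(2*x)
Second-derivative test at each critical point:
  f''(0.7227) = -15.8745 < 0 → local maximum
  f''(2.4189) = 15.8745 > 0 → local minimum

Critical points: x = acos(1/8)/2 ≈ 0.7227 (local maximum); x = pi - acos(1/8)/2 ≈ 2.4189 (local minimum)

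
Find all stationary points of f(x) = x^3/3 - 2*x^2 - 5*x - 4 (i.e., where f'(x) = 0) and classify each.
f'(x) = x^2 - 4*x - 5

Solve f'(x) = 0:
  Factor: x^2 - 4*x - 5 = (x - 5)*(x + 1) = 0.
  ⇒ x = -1, 5

f''(x) = 2*x - 4
Second-derivative test at each critical point:
  f''(-1) = -6 < 0 → local maximum
  f''(5) = 6 > 0 → local minimum

Critical points: x = -1 (local maximum); x = 5 (local minimum)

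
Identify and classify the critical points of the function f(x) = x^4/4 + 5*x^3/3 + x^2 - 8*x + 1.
f'(x) = x^3 + 5*x^2 + 2*x - 8

Solve f'(x) = 0:
  Factor: x^3 + 5*x^2 + 2*x - 8 = (x - 1)*(x + 2)*(x + 4) = 0.
  ⇒ x = -4, -2, 1

f''(x) = 3*x^2 + 10*x + 2
Second-derivative test at each critical point:
  f''(-4) = 10 > 0 → local minimum
  f''(-2) = -6 < 0 → local maximum
  f''(1) = 15 > 0 → local minimum

Critical points: x = -4 (local minimum); x = -2 (local maximum); x = 1 (local minimum)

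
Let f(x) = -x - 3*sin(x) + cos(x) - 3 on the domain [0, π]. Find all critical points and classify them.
f'(x) = -sin(x) - 3*cos(x) - 1

Solve f'(x) = 0 on [0, π]:
  f'(x) = 0 ⇔ -sin(x) - 3*cos(x) = 1. Write the left side as R·cos(x + φ) with R = √((-3)² + 1²) = sqrt(10), cos φ = -3*sqrt(10)/10, sin φ = sqrt(10)/10; then cos(x + φ) = sqrt(10)/10. Solve for x and keep the solutions lying in [0, π].
  ⇒ x = pi - atan(4/3) ≈ 2.2143

f''(x) = 3*sin(x) - cos(x)
Second-derivative test at each critical point:
  f''(2.2143) = 3 > 0 → local minimum

Critical points: x = pi - atan(4/3) ≈ 2.2143 (local minimum)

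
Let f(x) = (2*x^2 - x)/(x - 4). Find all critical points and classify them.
f'(x) = 2*(x^2 - 8*x + 2)/(x^2 - 8*x + 16)

Solve f'(x) = 0:
  f'(x) = 2*(x^2 - 8*x + 2)/(x - 4)^2; the denominator is positive wherever f is defined, so f'(x) = 0 ⇔ 2*x^2 - 16*x + 4 = 0.
  Factor: 2*x^2 - 16*x + 4 = 2*(x^2 - 8*x + 2); x^2 - 8*x + 2 = 0 has no rational roots; quadratic formula: x = (8 ± √56)/2.
  ⇒ x = 4 - sqrt(14) ≈ 0.2583, sqrt(14) + 4 ≈ 7.7417

f''(x) = 56/(x^3 - 12*x^2 + 48*x - 64)
Second-derivative test at each critical point:
  f''(0.2583) = -1.0690 < 0 → local maximum
  f''(7.7417) = 1.0690 > 0 → local minimum

Critical points: x = 4 - sqrt(14) ≈ 0.2583 (local maximum); x = sqrt(14) + 4 ≈ 7.7417 (local minimum)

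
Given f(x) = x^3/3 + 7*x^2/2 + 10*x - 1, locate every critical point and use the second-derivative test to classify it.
f'(x) = x^2 + 7*x + 10

Solve f'(x) = 0:
  Factor: x^2 + 7*x + 10 = (x + 2)*(x + 5) = 0.
  ⇒ x = -5, -2

f''(x) = 2*x + 7
Second-derivative test at each critical point:
  f''(-5) = -3 < 0 → local maximum
  f''(-2) = 3 > 0 → local minimum

Critical points: x = -5 (local maximum); x = -2 (local minimum)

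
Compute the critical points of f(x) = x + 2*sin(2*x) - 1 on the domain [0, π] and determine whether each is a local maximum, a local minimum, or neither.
f'(x) = 4*cos(2*x) + 1

Solve f'(x) = 0 on [0, π]:
  f'(x) = 0 ⇔ cos(2*x) = -1/4, i.e. 2*x = ±arccos(-1/4) + 2nπ; keep the solutions lying in [0, π].
  ⇒ x = acos(-1/4)/2 ≈ 0.9117, pi - acos(-1/4)/2 ≈ 2.2299

f''(x) = -8*sin(2*x)
Second-derivative test at each critical point:
  f''(0.9117) = -7.7460 < 0 → local maximum
  f''(2.2299) = 7.7460 > 0 → local minimum

Critical points: x = acos(-1/4)/2 ≈ 0.9117 (local maximum); x = pi - acos(-1/4)/2 ≈ 2.2299 (local minimum)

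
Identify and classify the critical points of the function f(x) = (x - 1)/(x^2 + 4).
f'(x) = (x^2 - 2*x*(x - 1) + 4)/(x^2 + 4)^2

Solve f'(x) = 0:
  f'(x) = -(x^2 - 2*x - 4)/(x^2 + 4)^2; the denominator is positive wherever f is defined, so f'(x) = 0 ⇔ -x^2 + 2*x + 4 = 0.
  x^2 - 2*x - 4 = 0 has no rational roots; quadratic formula: x = (2 ± √20)/2.
  ⇒ x = 1 - sqrt(5) ≈ -1.2361, 1 + sqrt(5) ≈ 3.2361

f''(x) = 2*(4*x^2*(x - 1) + (1 - 3*x)*(x^2 + 4))/(x^2 + 4)^3
Second-derivative test at each critical point:
  f''(-1.2361) = 0.1464 > 0 → local minimum
  f''(3.2361) = -0.0214 < 0 → local maximum

Critical points: x = 1 - sqrt(5) ≈ -1.2361 (local minimum); x = 1 + sqrt(5) ≈ 3.2361 (local maximum)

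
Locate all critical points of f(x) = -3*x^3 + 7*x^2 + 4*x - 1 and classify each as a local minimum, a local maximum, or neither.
f'(x) = -9*x^2 + 14*x + 4

Solve f'(x) = 0:
  9*x^2 - 14*x - 4 = 0 has no rational roots; quadratic formula: x = (14 ± √340)/18.
  ⇒ x = 7/9 - sqrt(85)/9 ≈ -0.2466, 7/9 + sqrt(85)/9 ≈ 1.8022

f''(x) = 14 - 18*x
Second-derivative test at each critical point:
  f''(-0.2466) = 18.4391 > 0 → local minimum
  f''(1.8022) = -18.4391 < 0 → local maximum

Critical points: x = 7/9 - sqrt(85)/9 ≈ -0.2466 (local minimum); x = 7/9 + sqrt(85)/9 ≈ 1.8022 (local maximum)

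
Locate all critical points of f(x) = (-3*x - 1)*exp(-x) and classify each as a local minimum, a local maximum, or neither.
f'(x) = (3*x - 2)*exp(-x)

Solve f'(x) = 0:
  f'(x) = (3*x - 2)·exp(-x) and exp(-x) > 0 for every x, so f'(x) = 0 ⇔ 3*x - 2 = 0.
  3*x - 2 = 0.
  ⇒ x = 2/3

f''(x) = (5 - 3*x)*exp(-x)
Second-derivative test at each critical point:
  f''(2/3) = 1.5403 > 0 → local minimum

Critical points: x = 2/3 (local minimum)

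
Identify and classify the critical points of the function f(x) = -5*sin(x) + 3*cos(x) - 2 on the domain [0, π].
f'(x) = -3*sin(x) - 5*cos(x)

Solve f'(x) = 0 on [0, π]:
  f'(x) = 0 ⇔ -5*cos(x) = 3*sin(x) ⇔ tan(x) = -5/3, i.e. x = arctan(-5/3) + nπ; keep the solutions lying in [0, π].
  ⇒ x = pi - atan(5/3) ≈ 2.1112

f''(x) = 5*sin(x) - 3*cos(x)
Second-derivative test at each critical point:
  f''(2.1112) = 5.8310 > 0 → local minimum

Critical points: x = pi - atan(5/3) ≈ 2.1112 (local minimum)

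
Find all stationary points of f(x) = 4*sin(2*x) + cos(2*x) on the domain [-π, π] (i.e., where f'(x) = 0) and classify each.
f'(x) = -2*sin(2*x) + 8*cos(2*x)

Solve f'(x) = 0 on [-π, π]:
  f'(x) = 0 ⇔ 4*cos(2*x) = sin(2*x) ⇔ tan(2*x) = 4, i.e. 2*x = arctan(4) + nπ; keep the solutions lying in [-π, π].
  ⇒ x = -pi + atan(4)/2 ≈ -2.4787, -pi/2 + atan(4)/2 ≈ -0.9079, atan(4)/2 ≈ 0.6629, atan(4)/2 + pi/2 ≈ 2.2337

f''(x) = -16*sin(2*x) - 4*cos(2*x)
Second-derivative test at each critical point:
  f''(-2.4787) = -16.4924 < 0 → local maximum
  f''(-0.9079) = 16.4924 > 0 → local minimum
  f''(0.6629) = -16.4924 < 0 → local maximum
  f''(2.2337) = 16.4924 > 0 → local minimum

Critical points: x = -pi + atan(4)/2 ≈ -2.4787 (local maximum); x = -pi/2 + atan(4)/2 ≈ -0.9079 (local minimum); x = atan(4)/2 ≈ 0.6629 (local maximum); x = atan(4)/2 + pi/2 ≈ 2.2337 (local minimum)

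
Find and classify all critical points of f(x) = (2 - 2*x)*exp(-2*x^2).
f'(x) = 2*(4*x*(x - 1) - 1)*exp(-2*x^2)

Solve f'(x) = 0:
  f'(x) = (8*x^2 - 8*x - 2)·exp(-2*x^2) and exp(-2*x^2) > 0 for every x, so f'(x) = 0 ⇔ 8*x^2 - 8*x - 2 = 0.
  Factor: 8*x^2 - 8*x - 2 = 2*(4*x^2 - 4*x - 1); 4*x^2 - 4*x - 1 = 0 has no rational roots; quadratic formula: x = (4 ± √32)/8.
  ⇒ x = 1/2 - sqrt(2)/2 ≈ -0.2071, 1/2 + sqrt(2)/2 ≈ 1.2071

f''(x) = 8*(4*x^2*(1 - x) + 3*x - 1)*exp(-2*x^2)
Second-derivative test at each critical point:
  f''(-0.2071) = -10.3836 < 0 → local maximum
  f''(1.2071) = 0.6137 > 0 → local minimum

Critical points: x = 1/2 - sqrt(2)/2 ≈ -0.2071 (local maximum); x = 1/2 + sqrt(2)/2 ≈ 1.2071 (local minimum)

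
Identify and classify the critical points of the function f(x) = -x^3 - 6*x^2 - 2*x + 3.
f'(x) = -3*x^2 - 12*x - 2

Solve f'(x) = 0:
  3*x^2 + 12*x + 2 = 0 has no rational roots; quadratic formula: x = (-12 ± √120)/6.
  ⇒ x = -2 - sqrt(30)/3 ≈ -3.8257, -2 + sqrt(30)/3 ≈ -0.1743

f''(x) = -6*x - 12
Second-derivative test at each critical point:
  f''(-3.8257) = 10.9545 > 0 → local minimum
  f''(-0.1743) = -10.9545 < 0 → local maximum

Critical points: x = -2 - sqrt(30)/3 ≈ -3.8257 (local minimum); x = -2 + sqrt(30)/3 ≈ -0.1743 (local maximum)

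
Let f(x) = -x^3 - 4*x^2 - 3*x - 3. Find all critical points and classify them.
f'(x) = -3*x^2 - 8*x - 3

Solve f'(x) = 0:
  3*x^2 + 8*x + 3 = 0 has no rational roots; quadratic formula: x = (-8 ± √28)/6.
  ⇒ x = -4/3 - sqrt(7)/3 ≈ -2.2153, -4/3 + sqrt(7)/3 ≈ -0.4514

f''(x) = -6*x - 8
Second-derivative test at each critical point:
  f''(-2.2153) = 5.2915 > 0 → local minimum
  f''(-0.4514) = -5.2915 < 0 → local maximum

Critical points: x = -4/3 - sqrt(7)/3 ≈ -2.2153 (local minimum); x = -4/3 + sqrt(7)/3 ≈ -0.4514 (local maximum)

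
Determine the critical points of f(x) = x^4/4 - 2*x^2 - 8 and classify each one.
f'(x) = x*(x^2 - 4)

Solve f'(x) = 0:
  Factor: x^3 - 4*x = x*(x - 2)*(x + 2) = 0.
  ⇒ x = -2, 0, 2

f''(x) = 3*x^2 - 4
Second-derivative test at each critical point:
  f''(-2) = 8 > 0 → local minimum
  f''(0) = -4 < 0 → local maximum
  f''(2) = 8 > 0 → local minimum

Critical points: x = -2 (local minimum); x = 0 (local maximum); x = 2 (local minimum)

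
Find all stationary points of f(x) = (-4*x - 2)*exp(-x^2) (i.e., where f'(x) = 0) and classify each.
f'(x) = 4*(x*(2*x + 1) - 1)*exp(-x^2)

Solve f'(x) = 0:
  f'(x) = (8*x^2 + 4*x - 4)·exp(-x^2) and exp(-x^2) > 0 for every x, so f'(x) = 0 ⇔ 8*x^2 + 4*x - 4 = 0.
  Factor: 8*x^2 + 4*x - 4 = 4*(x + 1)*(2*x - 1) = 0.
  ⇒ x = -1, 1/2

f''(x) = 4*(-4*x^3 - 2*x^2 + 6*x + 1)*exp(-x^2)
Second-derivative test at each critical point:
  f''(-1) = -4.4146 < 0 → local maximum
  f''(1/2) = 9.3456 > 0 → local minimum

Critical points: x = -1 (local maximum); x = 1/2 (local minimum)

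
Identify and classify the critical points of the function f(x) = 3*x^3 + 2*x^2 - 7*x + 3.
f'(x) = 9*x^2 + 4*x - 7

Solve f'(x) = 0:
  9*x^2 + 4*x - 7 = 0 has no rational roots; quadratic formula: x = (-4 ± √268)/18.
  ⇒ x = -sqrt(67)/9 - 2/9 ≈ -1.1317, -2/9 + sqrt(67)/9 ≈ 0.6873

f''(x) = 18*x + 4
Second-derivative test at each critical point:
  f''(-1.1317) = -16.3707 < 0 → local maximum
  f''(0.6873) = 16.3707 > 0 → local minimum

Critical points: x = -sqrt(67)/9 - 2/9 ≈ -1.1317 (local maximum); x = -2/9 + sqrt(67)/9 ≈ 0.6873 (local minimum)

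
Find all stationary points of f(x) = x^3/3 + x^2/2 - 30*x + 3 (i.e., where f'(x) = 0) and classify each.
f'(x) = x^2 + x - 30

Solve f'(x) = 0:
  Factor: x^2 + x - 30 = (x - 5)*(x + 6) = 0.
  ⇒ x = -6, 5

f''(x) = 2*x + 1
Second-derivative test at each critical point:
  f''(-6) = -11 < 0 → local maximum
  f''(5) = 11 > 0 → local minimum

Critical points: x = -6 (local maximum); x = 5 (local minimum)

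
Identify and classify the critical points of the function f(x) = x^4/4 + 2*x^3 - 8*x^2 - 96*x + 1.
f'(x) = x^3 + 6*x^2 - 16*x - 96

Solve f'(x) = 0:
  Factor: x^3 + 6*x^2 - 16*x - 96 = (x - 4)*(x + 4)*(x + 6) = 0.
  ⇒ x = -6, -4, 4

f''(x) = 3*x^2 + 12*x - 16
Second-derivative test at each critical point:
  f''(-6) = 20 > 0 → local minimum
  f''(-4) = -16 < 0 → local maximum
  f''(4) = 80 > 0 → local minimum

Critical points: x = -6 (local minimum); x = -4 (local maximum); x = 4 (local minimum)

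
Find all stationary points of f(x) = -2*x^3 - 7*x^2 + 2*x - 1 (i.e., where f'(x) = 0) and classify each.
f'(x) = -6*x^2 - 14*x + 2

Solve f'(x) = 0:
  Factor: -6*x^2 - 14*x + 2 = -2*(3*x^2 + 7*x - 1); 3*x^2 + 7*x - 1 = 0 has no rational roots; quadratic formula: x = (-7 ± √61)/6.
  ⇒ x = -sqrt(61)/6 - 7/6 ≈ -2.4684, -7/6 + sqrt(61)/6 ≈ 0.1350

f''(x) = -12*x - 14
Second-derivative test at each critical point:
  f''(-2.4684) = 15.6205 > 0 → local minimum
  f''(0.1350) = -15.6205 < 0 → local maximum

Critical points: x = -sqrt(61)/6 - 7/6 ≈ -2.4684 (local minimum); x = -7/6 + sqrt(61)/6 ≈ 0.1350 (local maximum)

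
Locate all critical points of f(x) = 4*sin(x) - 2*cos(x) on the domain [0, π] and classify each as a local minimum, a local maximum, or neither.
f'(x) = 2*sin(x) + 4*cos(x)

Solve f'(x) = 0 on [0, π]:
  f'(x) = 0 ⇔ 4*cos(x) = -2*sin(x) ⇔ tan(x) = -2, i.e. x = arctan(-2) + nπ; keep the solutions lying in [0, π].
  ⇒ x = pi - atan(2) ≈ 2.0344

f''(x) = -4*sin(x) + 2*cos(x)
Second-derivative test at each critical point:
  f''(2.0344) = -4.4721 < 0 → local maximum

Critical points: x = pi - atan(2) ≈ 2.0344 (local maximum)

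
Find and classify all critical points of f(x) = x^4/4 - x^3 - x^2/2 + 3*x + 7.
f'(x) = x^3 - 3*x^2 - x + 3

Solve f'(x) = 0:
  Factor: x^3 - 3*x^2 - x + 3 = (x - 3)*(x - 1)*(x + 1) = 0.
  ⇒ x = -1, 1, 3

f''(x) = 3*x^2 - 6*x - 1
Second-derivative test at each critical point:
  f''(-1) = 8 > 0 → local minimum
  f''(1) = -4 < 0 → local maximum
  f''(3) = 8 > 0 → local minimum

Critical points: x = -1 (local minimum); x = 1 (local maximum); x = 3 (local minimum)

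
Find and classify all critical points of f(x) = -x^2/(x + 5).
f'(x) = x*(-x - 10)/(x + 5)^2

Solve f'(x) = 0:
  f'(x) = -x*(x + 10)/(x + 5)^2; the denominator is positive wherever f is defined, so f'(x) = 0 ⇔ -x^2 - 10*x = 0.
  Factor: -x^2 - 10*x = -x*(x + 10) = 0.
  ⇒ x = -10, 0

f''(x) = -50/(x^3 + 15*x^2 + 75*x + 125)
Second-derivative test at each critical point:
  f''(-10) = 2/5 > 0 → local minimum
  f''(0) = -2/5 < 0 → local maximum

Critical points: x = -10 (local minimum); x = 0 (local maximum)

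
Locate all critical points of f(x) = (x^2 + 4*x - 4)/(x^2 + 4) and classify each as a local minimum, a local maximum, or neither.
f'(x) = 4*(-x^2 + 4*x + 4)/(x^4 + 8*x^2 + 16)

Solve f'(x) = 0:
  f'(x) = -4*(x^2 - 4*x - 4)/(x^2 + 4)^2; the denominator is positive wherever f is defined, so f'(x) = 0 ⇔ -4*x^2 + 16*x + 16 = 0.
  Factor: -4*x^2 + 16*x + 16 = -4*(x^2 - 4*x - 4); x^2 - 4*x - 4 = 0 has no rational roots; quadratic formula: x = (4 ± √32)/2.
  ⇒ x = 2 - 2*sqrt(2) ≈ -0.8284, 2 + 2*sqrt(2) ≈ 4.8284

f''(x) = 8*(x^3 - 6*x^2 - 12*x + 8)/(x^6 + 12*x^4 + 48*x^2 + 64)
Second-derivative test at each critical point:
  f''(-0.8284) = 1.0303 > 0 → local minimum
  f''(4.8284) = -0.0303 < 0 → local maximum

Critical points: x = 2 - 2*sqrt(2) ≈ -0.8284 (local minimum); x = 2 + 2*sqrt(2) ≈ 4.8284 (local maximum)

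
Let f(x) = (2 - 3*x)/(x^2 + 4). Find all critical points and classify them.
f'(x) = (3*x^2 - 4*x - 12)/(x^4 + 8*x^2 + 16)

Solve f'(x) = 0:
  f'(x) = (3*x^2 - 4*x - 12)/(x^2 + 4)^2; the denominator is positive wherever f is defined, so f'(x) = 0 ⇔ 3*x^2 - 4*x - 12 = 0.
  3*x^2 - 4*x - 12 = 0 has no rational roots; quadratic formula: x = (4 ± √160)/6.
  ⇒ x = 2/3 - 2*sqrt(10)/3 ≈ -1.4415, 2/3 + 2*sqrt(10)/3 ≈ 2.7749

f''(x) = 2*(4*x^2*(2 - 3*x) + (9*x - 2)*(x^2 + 4))/(x^2 + 4)^3
Second-derivative test at each critical point:
  f''(-1.4415) = -0.3424 < 0 → local maximum
  f''(2.7749) = 0.0924 > 0 → local minimum

Critical points: x = 2/3 - 2*sqrt(10)/3 ≈ -1.4415 (local maximum); x = 2/3 + 2*sqrt(10)/3 ≈ 2.7749 (local minimum)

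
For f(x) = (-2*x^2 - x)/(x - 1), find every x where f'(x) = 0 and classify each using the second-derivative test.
f'(x) = (-2*x^2 + 4*x + 1)/(x^2 - 2*x + 1)

Solve f'(x) = 0:
  f'(x) = -(2*x^2 - 4*x - 1)/(x - 1)^2; the denominator is positive wherever f is defined, so f'(x) = 0 ⇔ -2*x^2 + 4*x + 1 = 0.
  2*x^2 - 4*x - 1 = 0 has no rational roots; quadratic formula: x = (4 ± √24)/4.
  ⇒ x = 1 - sqrt(6)/2 ≈ -0.2247, 1 + sqrt(6)/2 ≈ 2.2247

f''(x) = -6/(x^3 - 3*x^2 + 3*x - 1)
Second-derivative test at each critical point:
  f''(-0.2247) = 3.2660 > 0 → local minimum
  f''(2.2247) = -3.2660 < 0 → local maximum

Critical points: x = 1 - sqrt(6)/2 ≈ -0.2247 (local minimum); x = 1 + sqrt(6)/2 ≈ 2.2247 (local maximum)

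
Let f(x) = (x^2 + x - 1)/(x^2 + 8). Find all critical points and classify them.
f'(x) = (-x^2 + 18*x + 8)/(x^4 + 16*x^2 + 64)

Solve f'(x) = 0:
  f'(x) = -(x^2 - 18*x - 8)/(x^2 + 8)^2; the denominator is positive wherever f is defined, so f'(x) = 0 ⇔ -x^2 + 18*x + 8 = 0.
  x^2 - 18*x - 8 = 0 has no rational roots; quadratic formula: x = (18 ± √356)/2.
  ⇒ x = 9 - sqrt(89) ≈ -0.4340, 9 + sqrt(89) ≈ 18.4340

f''(x) = 2*(x^3 - 27*x^2 - 24*x + 72)/(x^6 + 24*x^4 + 192*x^2 + 512)
Second-derivative test at each critical point:
  f''(-0.4340) = 0.2814 > 0 → local minimum
  f''(18.4340) = -1.560e-04 < 0 → local maximum

Critical points: x = 9 - sqrt(89) ≈ -0.4340 (local minimum); x = 9 + sqrt(89) ≈ 18.4340 (local maximum)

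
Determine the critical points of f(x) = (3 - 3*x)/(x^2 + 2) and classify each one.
f'(x) = 3*(-x^2 + 2*x*(x - 1) - 2)/(x^2 + 2)^2

Solve f'(x) = 0:
  f'(x) = 3*(x^2 - 2*x - 2)/(x^2 + 2)^2; the denominator is positive wherever f is defined, so f'(x) = 0 ⇔ 3*x^2 - 6*x - 6 = 0.
  Factor: 3*x^2 - 6*x - 6 = 3*(x^2 - 2*x - 2); x^2 - 2*x - 2 = 0 has no rational roots; quadratic formula: x = (2 ± √12)/2.
  ⇒ x = 1 - sqrt(3) ≈ -0.7321, 1 + sqrt(3) ≈ 2.7321

f''(x) = 6*(4*x^2*(1 - x) + (3*x - 1)*(x^2 + 2))/(x^2 + 2)^3
Second-derivative test at each critical point:
  f''(-0.7321) = -1.6160 < 0 → local maximum
  f''(2.7321) = 0.1160 > 0 → local minimum

Critical points: x = 1 - sqrt(3) ≈ -0.7321 (local maximum); x = 1 + sqrt(3) ≈ 2.7321 (local minimum)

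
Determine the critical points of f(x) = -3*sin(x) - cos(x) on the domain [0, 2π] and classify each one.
f'(x) = sin(x) - 3*cos(x)

Solve f'(x) = 0 on [0, 2π]:
  f'(x) = 0 ⇔ -3*cos(x) = -sin(x) ⇔ tan(x) = 3, i.e. x = arctan(3) + nπ; keep the solutions lying in [0, 2π].
  ⇒ x = atan(3) ≈ 1.2490, atan(3) + pi ≈ 4.3906

f''(x) = 3*sin(x) + cos(x)
Second-derivative test at each critical point:
  f''(1.2490) = 3.1623 > 0 → local minimum
  f''(4.3906) = -3.1623 < 0 → local maximum

Critical points: x = atan(3) ≈ 1.2490 (local minimum); x = atan(3) + pi ≈ 4.3906 (local maximum)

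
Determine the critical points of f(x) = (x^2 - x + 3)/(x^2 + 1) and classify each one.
f'(x) = (x^2 - 4*x - 1)/(x^4 + 2*x^2 + 1)

Solve f'(x) = 0:
  f'(x) = (x^2 - 4*x - 1)/(x^2 + 1)^2; the denominator is positive wherever f is defined, so f'(x) = 0 ⇔ x^2 - 4*x - 1 = 0.
  x^2 - 4*x - 1 = 0 has no rational roots; quadratic formula: x = (4 ± √20)/2.
  ⇒ x = 2 - sqrt(5) ≈ -0.2361, 2 + sqrt(5) ≈ 4.2361

f''(x) = 2*(-x^3 + 6*x^2 + 3*x - 2)/(x^6 + 3*x^4 + 3*x^2 + 1)
Second-derivative test at each critical point:
  f''(-0.2361) = -4.0125 < 0 → local maximum
  f''(4.2361) = 0.0125 > 0 → local minimum

Critical points: x = 2 - sqrt(5) ≈ -0.2361 (local maximum); x = 2 + sqrt(5) ≈ 4.2361 (local minimum)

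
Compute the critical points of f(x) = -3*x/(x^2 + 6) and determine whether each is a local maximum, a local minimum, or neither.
f'(x) = 3*(x^2 - 6)/(x^2 + 6)^2

Solve f'(x) = 0:
  f'(x) = 3*(x^2 - 6)/(x^2 + 6)^2; the denominator is positive wherever f is defined, so f'(x) = 0 ⇔ 3*x^2 - 18 = 0.
  Factor: 3*x^2 - 18 = 3*(x^2 - 6); x^2 - 6 = 0 has no rational roots; quadratic formula: x = (0 ± √24)/2.
  ⇒ x = -sqrt(6) ≈ -2.4495, sqrt(6) ≈ 2.4495

f''(x) = 6*x*(18 - x^2)/(x^2 + 6)^3
Second-derivative test at each critical point:
  f''(-2.4495) = -0.1021 < 0 → local maximum
  f''(2.4495) = 0.1021 > 0 → local minimum

Critical points: x = -sqrt(6) ≈ -2.4495 (local maximum); x = sqrt(6) ≈ 2.4495 (local minimum)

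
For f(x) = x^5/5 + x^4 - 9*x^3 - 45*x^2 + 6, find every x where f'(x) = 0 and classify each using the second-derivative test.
f'(x) = x*(x^3 + 4*x^2 - 27*x - 90)

Solve f'(x) = 0:
  Factor: x^4 + 4*x^3 - 27*x^2 - 90*x = x*(x - 5)*(x + 3)*(x + 6) = 0.
  ⇒ x = -6, -3, 0, 5

f''(x) = 4*x^3 + 12*x^2 - 54*x - 90
Second-derivative test at each critical point:
  f''(-6) = -198 < 0 → local maximum
  f''(-3) = 72 > 0 → local minimum
  f''(0) = -90 < 0 → local maximum
  f''(5) = 440 > 0 → local minimum

Critical points: x = -6 (local maximum); x = -3 (local minimum); x = 0 (local maximum); x = 5 (local minimum)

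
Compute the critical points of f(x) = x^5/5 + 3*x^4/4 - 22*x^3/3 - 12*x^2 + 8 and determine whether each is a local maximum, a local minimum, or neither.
f'(x) = x*(x^3 + 3*x^2 - 22*x - 24)

Solve f'(x) = 0:
  Factor: x^4 + 3*x^3 - 22*x^2 - 24*x = x*(x - 4)*(x + 1)*(x + 6) = 0.
  ⇒ x = -6, -1, 0, 4

f''(x) = 4*x^3 + 9*x^2 - 44*x - 24
Second-derivative test at each critical point:
  f''(-6) = -300 < 0 → local maximum
  f''(-1) = 25 > 0 → local minimum
  f''(0) = -24 < 0 → local maximum
  f''(4) = 200 > 0 → local minimum

Critical points: x = -6 (local maximum); x = -1 (local minimum); x = 0 (local maximum); x = 4 (local minimum)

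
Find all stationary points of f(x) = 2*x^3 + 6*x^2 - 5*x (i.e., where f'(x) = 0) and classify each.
f'(x) = 6*x^2 + 12*x - 5

Solve f'(x) = 0:
  6*x^2 + 12*x - 5 = 0 has no rational roots; quadratic formula: x = (-12 ± √264)/12.
  ⇒ x = -sqrt(66)/6 - 1 ≈ -2.3540, -1 + sqrt(66)/6 ≈ 0.3540

f''(x) = 12*x + 12
Second-derivative test at each critical point:
  f''(-2.3540) = -16.2481 < 0 → local maximum
  f''(0.3540) = 16.2481 > 0 → local minimum

Critical points: x = -sqrt(66)/6 - 1 ≈ -2.3540 (local maximum); x = -1 + sqrt(66)/6 ≈ 0.3540 (local minimum)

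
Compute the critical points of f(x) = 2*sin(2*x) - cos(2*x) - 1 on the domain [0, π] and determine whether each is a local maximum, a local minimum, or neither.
f'(x) = 2*sin(2*x) + 4*cos(2*x)

Solve f'(x) = 0 on [0, π]:
  f'(x) = 0 ⇔ 2*cos(2*x) = -sin(2*x) ⇔ tan(2*x) = -2, i.e. 2*x = arctan(-2) + nπ; keep the solutions lying in [0, π].
  ⇒ x = -atan(2)/2 + pi/2 ≈ 1.0172, pi - atan(2)/2 ≈ 2.5880

f''(x) = -8*sin(2*x) + 4*cos(2*x)
Second-derivative test at each critical point:
  f''(1.0172) = -8.9443 < 0 → local maximum
  f''(2.5880) = 8.9443 > 0 → local minimum

Critical points: x = -atan(2)/2 + pi/2 ≈ 1.0172 (local maximum); x = pi - atan(2)/2 ≈ 2.5880 (local minimum)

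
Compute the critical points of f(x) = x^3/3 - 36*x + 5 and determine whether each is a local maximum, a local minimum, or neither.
f'(x) = x^2 - 36

Solve f'(x) = 0:
  Factor: x^2 - 36 = (x - 6)*(x + 6) = 0.
  ⇒ x = -6, 6

f''(x) = 2*x
Second-derivative test at each critical point:
  f''(-6) = -12 < 0 → local maximum
  f''(6) = 12 > 0 → local minimum

Critical points: x = -6 (local maximum); x = 6 (local minimum)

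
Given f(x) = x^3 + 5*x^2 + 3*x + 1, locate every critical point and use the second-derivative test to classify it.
f'(x) = 3*x^2 + 10*x + 3

Solve f'(x) = 0:
  Factor: 3*x^2 + 10*x + 3 = (x + 3)*(3*x + 1) = 0.
  ⇒ x = -3, -1/3

f''(x) = 6*x + 10
Second-derivative test at each critical point:
  f''(-3) = -8 < 0 → local maximum
  f''(-1/3) = 8 > 0 → local minimum

Critical points: x = -3 (local maximum); x = -1/3 (local minimum)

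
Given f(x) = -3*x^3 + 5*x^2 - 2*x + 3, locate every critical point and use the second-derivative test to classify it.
f'(x) = -9*x^2 + 10*x - 2

Solve f'(x) = 0:
  9*x^2 - 10*x + 2 = 0 has no rational roots; quadratic formula: x = (10 ± √28)/18.
  ⇒ x = 5/9 - sqrt(7)/9 ≈ 0.2616, sqrt(7)/9 + 5/9 ≈ 0.8495

f''(x) = 10 - 18*x
Second-derivative test at each critical point:
  f''(0.2616) = 5.2915 > 0 → local minimum
  f''(0.8495) = -5.2915 < 0 → local maximum

Critical points: x = 5/9 - sqrt(7)/9 ≈ 0.2616 (local minimum); x = sqrt(7)/9 + 5/9 ≈ 0.8495 (local maximum)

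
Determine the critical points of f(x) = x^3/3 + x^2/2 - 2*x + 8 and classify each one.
f'(x) = x^2 + x - 2

Solve f'(x) = 0:
  Factor: x^2 + x - 2 = (x - 1)*(x + 2) = 0.
  ⇒ x = -2, 1

f''(x) = 2*x + 1
Second-derivative test at each critical point:
  f''(-2) = -3 < 0 → local maximum
  f''(1) = 3 > 0 → local minimum

Critical points: x = -2 (local maximum); x = 1 (local minimum)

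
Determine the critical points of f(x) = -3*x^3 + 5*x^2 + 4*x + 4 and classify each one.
f'(x) = -9*x^2 + 10*x + 4

Solve f'(x) = 0:
  9*x^2 - 10*x - 4 = 0 has no rational roots; quadratic formula: x = (10 ± √244)/18.
  ⇒ x = 5/9 - sqrt(61)/9 ≈ -0.3122, 5/9 + sqrt(61)/9 ≈ 1.4234

f''(x) = 10 - 18*x
Second-derivative test at each critical point:
  f''(-0.3122) = 15.6205 > 0 → local minimum
  f''(1.4234) = -15.6205 < 0 → local maximum

Critical points: x = 5/9 - sqrt(61)/9 ≈ -0.3122 (local minimum); x = 5/9 + sqrt(61)/9 ≈ 1.4234 (local maximum)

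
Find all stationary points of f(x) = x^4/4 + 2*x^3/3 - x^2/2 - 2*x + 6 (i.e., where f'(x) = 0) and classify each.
f'(x) = x^3 + 2*x^2 - x - 2

Solve f'(x) = 0:
  Factor: x^3 + 2*x^2 - x - 2 = (x - 1)*(x + 1)*(x + 2) = 0.
  ⇒ x = -2, -1, 1

f''(x) = 3*x^2 + 4*x - 1
Second-derivative test at each critical point:
  f''(-2) = 3 > 0 → local minimum
  f''(-1) = -2 < 0 → local maximum
  f''(1) = 6 > 0 → local minimum

Critical points: x = -2 (local minimum); x = -1 (local maximum); x = 1 (local minimum)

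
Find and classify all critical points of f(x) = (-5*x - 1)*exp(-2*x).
f'(x) = (10*x - 3)*exp(-2*x)

Solve f'(x) = 0:
  f'(x) = (10*x - 3)·exp(-2*x) and exp(-2*x) > 0 for every x, so f'(x) = 0 ⇔ 10*x - 3 = 0.
  10*x - 3 = 0.
  ⇒ x = 3/10

f''(x) = 4*(4 - 5*x)*exp(-2*x)
Second-derivative test at each critical point:
  f''(3/10) = 5.4881 > 0 → local minimum

Critical points: x = 3/10 (local minimum)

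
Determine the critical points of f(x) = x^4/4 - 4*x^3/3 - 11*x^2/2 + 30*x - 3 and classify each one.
f'(x) = x^3 - 4*x^2 - 11*x + 30

Solve f'(x) = 0:
  Factor: x^3 - 4*x^2 - 11*x + 30 = (x - 5)*(x - 2)*(x + 3) = 0.
  ⇒ x = -3, 2, 5

f''(x) = 3*x^2 - 8*x - 11
Second-derivative test at each critical point:
  f''(-3) = 40 > 0 → local minimum
  f''(2) = -15 < 0 → local maximum
  f''(5) = 24 > 0 → local minimum

Critical points: x = -3 (local minimum); x = 2 (local maximum); x = 5 (local minimum)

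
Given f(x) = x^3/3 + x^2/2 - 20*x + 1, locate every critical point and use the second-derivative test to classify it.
f'(x) = x^2 + x - 20

Solve f'(x) = 0:
  Factor: x^2 + x - 20 = (x - 4)*(x + 5) = 0.
  ⇒ x = -5, 4

f''(x) = 2*x + 1
Second-derivative test at each critical point:
  f''(-5) = -9 < 0 → local maximum
  f''(4) = 9 > 0 → local minimum

Critical points: x = -5 (local maximum); x = 4 (local minimum)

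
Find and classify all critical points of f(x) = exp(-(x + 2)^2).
f'(x) = 2*(-x - 2)*exp(-(x + 2)^2)

Solve f'(x) = 0:
  f'(x) = (-2*x - 4)·exp(-(x + 2)^2) and exp(-(x + 2)^2) > 0 for every x, so f'(x) = 0 ⇔ -2*x - 4 = 0.
  Factor: -2*x - 4 = -2*(x + 2) = 0.
  ⇒ x = -2

f''(x) = 2*(2*(x + 2)^2 - 1)*exp(-(x + 2)^2)
Second-derivative test at each critical point:
  f''(-2) = -2 < 0 → local maximum

Critical points: x = -2 (local maximum)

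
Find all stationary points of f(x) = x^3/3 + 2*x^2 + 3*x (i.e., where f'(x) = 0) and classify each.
f'(x) = x^2 + 4*x + 3

Solve f'(x) = 0:
  Factor: x^2 + 4*x + 3 = (x + 1)*(x + 3) = 0.
  ⇒ x = -3, -1

f''(x) = 2*x + 4
Second-derivative test at each critical point:
  f''(-3) = -2 < 0 → local maximum
  f''(-1) = 2 > 0 → local minimum

Critical points: x = -3 (local maximum); x = -1 (local minimum)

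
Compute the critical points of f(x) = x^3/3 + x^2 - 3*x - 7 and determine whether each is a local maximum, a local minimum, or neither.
f'(x) = x^2 + 2*x - 3

Solve f'(x) = 0:
  Factor: x^2 + 2*x - 3 = (x - 1)*(x + 3) = 0.
  ⇒ x = -3, 1

f''(x) = 2*x + 2
Second-derivative test at each critical point:
  f''(-3) = -4 < 0 → local maximum
  f''(1) = 4 > 0 → local minimum

Critical points: x = -3 (local maximum); x = 1 (local minimum)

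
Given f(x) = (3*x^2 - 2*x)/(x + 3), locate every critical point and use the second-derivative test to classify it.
f'(x) = 3*(x^2 + 6*x - 2)/(x^2 + 6*x + 9)

Solve f'(x) = 0:
  f'(x) = 3*(x^2 + 6*x - 2)/(x + 3)^2; the denominator is positive wherever f is defined, so f'(x) = 0 ⇔ 3*x^2 + 18*x - 6 = 0.
  Factor: 3*x^2 + 18*x - 6 = 3*(x^2 + 6*x - 2); x^2 + 6*x - 2 = 0 has no rational roots; quadratic formula: x = (-6 ± √44)/2.
  ⇒ x = -sqrt(11) - 3 ≈ -6.3166, -3 + sqrt(11) ≈ 0.3166

f''(x) = 66/(x^3 + 9*x^2 + 27*x + 27)
Second-derivative test at each critical point:
  f''(-6.3166) = -1.8091 < 0 → local maximum
  f''(0.3166) = 1.8091 > 0 → local minimum

Critical points: x = -sqrt(11) - 3 ≈ -6.3166 (local maximum); x = -3 + sqrt(11) ≈ 0.3166 (local minimum)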